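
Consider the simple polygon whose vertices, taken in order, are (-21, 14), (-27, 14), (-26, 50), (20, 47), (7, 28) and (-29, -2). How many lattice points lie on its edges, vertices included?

23

The number of boundary lattice points is Σ gcd(|Δx|,|Δy|) = gcd(6,0) + gcd(1,36) + gcd(46,3) + gcd(13,19) + gcd(36,30) + gcd(8,16) = 6+1+1+1+6+8 = 23.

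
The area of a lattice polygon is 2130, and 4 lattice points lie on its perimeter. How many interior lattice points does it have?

2129

From Pick's theorem, I = A − B/2 + 1 = 2130 − 4/2 + 1 = 2129.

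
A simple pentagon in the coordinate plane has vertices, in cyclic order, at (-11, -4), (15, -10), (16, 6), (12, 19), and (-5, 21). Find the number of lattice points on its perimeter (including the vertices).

6

Summing gcd(|Δx|,|Δy|) over the edges gives the boundary count: gcd(26,6) + gcd(1,16) + gcd(4,13) + gcd(17,2) + gcd(6,25) = 2+1+1+1+1 = 6.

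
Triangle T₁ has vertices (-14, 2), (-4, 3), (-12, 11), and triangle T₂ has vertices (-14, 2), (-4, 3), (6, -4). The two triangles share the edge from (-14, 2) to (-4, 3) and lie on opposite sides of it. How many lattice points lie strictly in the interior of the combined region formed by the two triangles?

79

The union is the simple quadrilateral with vertices (-14, 2), (-12, 11), (-4, 3), (6, -4) in order.
The shoelace formula gives twice the area as |[(-14)·11 − (-12)·2] + [(-12)·3 − (-4)·11] + [(-4)·(-4) − 6·3] + [6·2 − (-14)·(-4)]| = 168, so the area is 84.
The number of boundary lattice points is Σ gcd(|Δx|,|Δy|) = gcd(2,9) + gcd(8,8) + gcd(10,7) + gcd(20,6) = 1+8+1+2 = 12.
By Pick's theorem I = A − B/2 + 1 = 84 − 12/2 + 1 = 79.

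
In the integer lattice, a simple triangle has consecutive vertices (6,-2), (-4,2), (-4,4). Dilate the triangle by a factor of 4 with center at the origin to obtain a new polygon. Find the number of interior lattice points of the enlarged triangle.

By the shoelace formula, twice the signed area is |(6·2 − (-4)·(-2)) + ((-4)·4 − (-4)·2) + ((-4)·(-2) − 6·4)| = 20, so the area is 10.
Summing gcd(|Δx|,|Δy|) over the edges gives the boundary count: gcd(10,4) + gcd(0,2) + gcd(10,6) = 2+2+2 = 6.
Scaling by 4 multiplies the area by 4² = 16 (so the new area is 160) and multiplies the boundary lattice-point count by 4, giving 24.
By Pick's theorem, the interior count of the dilated polygon is 160 − 24/2 + 1 = 149.

149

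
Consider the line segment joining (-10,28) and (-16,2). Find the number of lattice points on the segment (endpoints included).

The number of lattice points on a segment between lattice points is gcd(|Δx|,|Δy|) + 1 = gcd(6,26) + 1 = 2 + 1 = 3.

3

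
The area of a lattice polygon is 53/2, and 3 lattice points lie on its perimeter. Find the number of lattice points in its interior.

Pick's theorem A = I + B/2 − 1 rearranges to I = A − B/2 + 1 = 53/2 − 3/2 + 1 = 26.

26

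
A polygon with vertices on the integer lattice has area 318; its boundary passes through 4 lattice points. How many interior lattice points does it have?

317

From Pick's theorem, I = A − B/2 + 1 = 318 − 4/2 + 1 = 317.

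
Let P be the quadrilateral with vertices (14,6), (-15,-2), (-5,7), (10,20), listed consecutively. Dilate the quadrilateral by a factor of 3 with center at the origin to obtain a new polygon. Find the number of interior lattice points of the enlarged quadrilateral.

By the shoelace formula, twice the signed area is |(14·(-2) − (-15)·6) + ((-15)·7 − (-5)·(-2)) + ((-5)·20 − 10·7) + (10·6 − 14·20)| = 443, so the area is 443/2.
The number of boundary lattice points is Σ gcd(|Δx|,|Δy|) = gcd(29,8) + gcd(10,9) + gcd(15,13) + gcd(4,14) = 1+1+1+2 = 5.
Scaling by 3 multiplies the area by 3² = 9 (so the new area is 1993.5) and multiplies the boundary lattice-point count by 3, giving 15.
By Pick's theorem, the interior count of the dilated polygon is 1993.5 − 15/2 + 1 = 1987.

1987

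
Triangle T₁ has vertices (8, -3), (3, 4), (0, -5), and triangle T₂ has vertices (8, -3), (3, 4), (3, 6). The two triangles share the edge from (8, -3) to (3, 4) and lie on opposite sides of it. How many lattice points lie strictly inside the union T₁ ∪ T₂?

The union is the simple quadrilateral with vertices (8, -3), (0, -5), (3, 4), (3, 6) in order.
The shoelace formula gives twice the area as |(8·(-5) − 0·(-3)) + (0·4 − 3·(-5)) + (3·6 − 3·4) + (3·(-3) − 8·6)| = 76, so the area is 38.
Summing gcd(|Δx|,|Δy|) over the edges gives the boundary count: gcd(8,2) + gcd(3,9) + gcd(0,2) + gcd(5,9) = 2+3+2+1 = 8.
By Pick's theorem I = A − B/2 + 1 = 38 − 8/2 + 1 = 35.

35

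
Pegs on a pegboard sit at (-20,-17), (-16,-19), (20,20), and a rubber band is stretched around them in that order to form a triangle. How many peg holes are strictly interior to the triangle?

Using the shoelace formula, 2A = |((-20)·(-19) − (-16)·(-17)) + ((-16)·20 − 20·(-19)) + (20·(-17) − (-20)·20)| = 228, so the area is 114.
Summing gcd(|Δx|,|Δy|) over the edges gives the boundary count: gcd(4,2) + gcd(36,39) + gcd(40,37) = 2+3+1 = 6.
Pick's theorem gives I = A − B/2 + 1 = 114 − 6/2 + 1 = 112.

112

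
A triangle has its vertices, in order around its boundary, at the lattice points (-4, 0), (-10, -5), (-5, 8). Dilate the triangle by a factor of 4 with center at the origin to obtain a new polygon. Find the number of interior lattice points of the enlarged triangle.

419

The shoelace formula gives twice the area as |((-4)·(-5) − (-10)·0) + ((-10)·8 − (-5)·(-5)) + ((-5)·0 − (-4)·8)| = 53, so the area is 53/2.
Along each edge there are gcd(|Δx|,|Δy|)+1 lattice points, so counting each shared vertex once the boundary has gcd(6,5) + gcd(5,13) + gcd(1,8) = 1+1+1 = 3.
Scaling by 4 multiplies the area by 4² = 16 (so the new area is 424) and multiplies the boundary lattice-point count by 4, giving 12.
By Pick's theorem, the interior count of the dilated polygon is 424 − 12/2 + 1 = 419.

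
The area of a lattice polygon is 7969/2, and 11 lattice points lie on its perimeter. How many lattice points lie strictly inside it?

Pick's theorem A = I + B/2 − 1 rearranges to I = A − B/2 + 1 = 7969/2 − 11/2 + 1 = 3980.

3980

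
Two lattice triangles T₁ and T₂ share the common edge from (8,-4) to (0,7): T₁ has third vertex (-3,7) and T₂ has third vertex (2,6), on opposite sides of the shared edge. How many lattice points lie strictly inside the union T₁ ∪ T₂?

16

The union is the simple quadrilateral with vertices (8,-4), (-3,7), (0,7), (2,6) in order.
Using the shoelace formula, 2A = |[8·7 − (-3)·(-4)] + [(-3)·7 − 0·7] + [0·6 − 2·7] + [2·(-4) − 8·6]| = 47, so the area is 23.5.
Summing gcd(|Δx|,|Δy|) over the edges gives the boundary count: gcd(11,11) + gcd(3,0) + gcd(2,1) + gcd(6,10) = 11+3+1+2 = 17.
By Pick's theorem I = A − B/2 + 1 = 23.5 − 17/2 + 1 = 16.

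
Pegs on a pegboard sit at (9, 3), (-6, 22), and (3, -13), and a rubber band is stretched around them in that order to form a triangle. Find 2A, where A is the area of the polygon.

354

Using the shoelace formula, 2A = |[9·22 − (-6)·3] + [(-6)·(-13) − 3·22] + [3·3 − 9·(-13)]| = 354, so the area is 177.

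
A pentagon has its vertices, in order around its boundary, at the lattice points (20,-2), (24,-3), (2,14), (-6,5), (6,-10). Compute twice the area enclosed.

642

By the shoelace formula, twice the signed area is |[20·(-3) − 24·(-2)] + [24·14 − 2·(-3)] + [2·5 − (-6)·14] + [(-6)·(-10) − 6·5] + [6·(-2) − 20·(-10)]| = 642, so the area is 321.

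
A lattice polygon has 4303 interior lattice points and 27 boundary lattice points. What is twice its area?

8631

Pick's theorem states A = I + B/2 − 1, so A = 4303 + 27/2 − 1 = 8631/2.
Hence 2A = 8631.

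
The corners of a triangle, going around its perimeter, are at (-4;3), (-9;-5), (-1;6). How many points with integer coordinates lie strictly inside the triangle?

3

Using the shoelace formula, 2A = |[(-4)·(-5) − (-9)·3] + [(-9)·6 − (-1)·(-5)] + [(-1)·3 − (-4)·6]| = 9, so the area is 4.5.
Summing gcd(|Δx|,|Δy|) over the edges gives the boundary count: gcd(5,8) + gcd(8,11) + gcd(3,3) = 1+1+3 = 5.
Pick's theorem gives I = A − B/2 + 1 = 4.5 − 5/2 + 1 = 3.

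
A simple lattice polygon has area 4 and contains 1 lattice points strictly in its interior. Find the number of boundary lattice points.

Pick's theorem gives A = I + B/2 − 1, so B = 2(A − I + 1) = 2(4 − 1 + 1) = 8.

8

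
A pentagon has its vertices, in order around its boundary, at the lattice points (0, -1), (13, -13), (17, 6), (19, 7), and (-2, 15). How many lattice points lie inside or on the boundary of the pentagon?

The shoelace formula gives twice the area as |(0·(-13) − 13·(-1)) + (13·6 − 17·(-13)) + (17·7 − 19·6) + (19·15 − (-2)·7) + ((-2)·(-1) − 0·15)| = 618, so the area is 309.
Along each edge there are gcd(|Δx|,|Δy|)+1 lattice points, so counting each shared vertex once the boundary has gcd(13,12) + gcd(4,19) + gcd(2,1) + gcd(21,8) + gcd(2,16) = 1+1+1+1+2 = 6.
Pick's theorem gives I = A − B/2 + 1 = 309 − 6/2 + 1 = 307, so the closed region contains I + B = 307 + 6 = 313 lattice points.

313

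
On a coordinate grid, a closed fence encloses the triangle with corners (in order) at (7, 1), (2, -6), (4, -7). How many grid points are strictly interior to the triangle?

9

Using the shoelace formula, 2A = |(7·(-6) − 2·1) + (2·(-7) − 4·(-6)) + (4·1 − 7·(-7))| = 19, so the area is 9.5.
Summing gcd(|Δx|,|Δy|) over the edges gives the boundary count: gcd(5,7) + gcd(2,1) + gcd(3,8) = 1+1+1 = 3.
Pick's theorem gives I = A − B/2 + 1 = 9.5 − 3/2 + 1 = 9.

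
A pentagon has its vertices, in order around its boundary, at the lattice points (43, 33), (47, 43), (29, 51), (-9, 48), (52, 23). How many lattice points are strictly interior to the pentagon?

The shoelace formula gives twice the area as |(43·43 − 47·33) + (47·51 − 29·43) + (29·48 − (-9)·51) + ((-9)·23 − 52·48) + (52·33 − 43·23)| = 1323, so the area is 1323/2.
Along each edge there are gcd(|Δx|,|Δy|)+1 lattice points, so counting each shared vertex once the boundary has gcd(4,10) + gcd(18,8) + gcd(38,3) + gcd(61,25) + gcd(9,10) = 2+2+1+1+1 = 7.
Pick's theorem gives I = A − B/2 + 1 = 1323/2 − 7/2 + 1 = 659.

659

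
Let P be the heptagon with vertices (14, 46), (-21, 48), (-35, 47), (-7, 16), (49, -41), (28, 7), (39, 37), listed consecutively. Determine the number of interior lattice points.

2563

Using the shoelace formula, 2A = |(14·48 − (-21)·46) + ((-21)·47 − (-35)·48) + ((-35)·16 − (-7)·47) + ((-7)·(-41) − 49·16) + (49·7 − 28·(-41)) + (28·37 − 39·7) + (39·46 − 14·37)| = 5133, so the area is 5133/2.
The number of boundary lattice points is Σ gcd(|Δx|,|Δy|) = gcd(35,2) + gcd(14,1) + gcd(28,31) + gcd(56,57) + gcd(21,48) + gcd(11,30) + gcd(25,9) = 1+1+1+1+3+1+1 = 9.
Pick's theorem gives I = A − B/2 + 1 = 5133/2 − 9/2 + 1 = 2563.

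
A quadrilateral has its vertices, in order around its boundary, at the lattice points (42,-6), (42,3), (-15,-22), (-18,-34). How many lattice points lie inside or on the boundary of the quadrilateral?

By the shoelace formula, twice the signed area is |(42·3 − 42·(-6)) + (42·(-22) − (-15)·3) + ((-15)·(-34) − (-18)·(-22)) + ((-18)·(-6) − 42·(-34))| = 1149, so the area is 574.5.
Along each edge there are gcd(|Δx|,|Δy|)+1 lattice points, so counting each shared vertex once the boundary has gcd(0,9) + gcd(57,25) + gcd(3,12) + gcd(60,28) = 9+1+3+4 = 17.
Pick's theorem gives I = A − B/2 + 1 = 574.5 − 17/2 + 1 = 567, so the closed region contains I + B = 567 + 17 = 584 lattice points.

584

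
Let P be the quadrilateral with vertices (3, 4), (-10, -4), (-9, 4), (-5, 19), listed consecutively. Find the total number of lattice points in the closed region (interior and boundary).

141

The shoelace formula gives twice the area as |[3·(-4) − (-10)·4] + [(-10)·4 − (-9)·(-4)] + [(-9)·19 − (-5)·4] + [(-5)·4 − 3·19]| = 276, so the area is 138.
Summing gcd(|Δx|,|Δy|) over the edges gives the boundary count: gcd(13,8) + gcd(1,8) + gcd(4,15) + gcd(8,15) = 1+1+1+1 = 4.
Pick's theorem gives I = A − B/2 + 1 = 138 − 4/2 + 1 = 137, so the closed region contains I + B = 137 + 4 = 141 lattice points.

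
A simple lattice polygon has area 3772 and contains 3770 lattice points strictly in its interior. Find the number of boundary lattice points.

Pick's theorem gives A = I + B/2 − 1, so B = 2(A − I + 1) = 2(3772 − 3770 + 1) = 6.

6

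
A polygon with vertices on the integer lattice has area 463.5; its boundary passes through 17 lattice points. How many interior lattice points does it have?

From Pick's theorem, I = A − B/2 + 1 = 463.5 − 17/2 + 1 = 456.

456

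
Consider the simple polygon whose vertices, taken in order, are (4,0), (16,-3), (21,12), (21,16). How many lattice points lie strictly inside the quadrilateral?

126

By the shoelace formula, twice the signed area is |(4·(-3) − 16·0) + (16·12 − 21·(-3)) + (21·16 − 21·12) + (21·0 − 4·16)| = 263, so the area is 131.5.
Along each edge there are gcd(|Δx|,|Δy|)+1 lattice points, so counting each shared vertex once the boundary has gcd(12,3) + gcd(5,15) + gcd(0,4) + gcd(17,16) = 3+5+4+1 = 13.
By Pick's theorem A = I + B/2 − 1, so I = 131.5 − 13/2 + 1 = 126.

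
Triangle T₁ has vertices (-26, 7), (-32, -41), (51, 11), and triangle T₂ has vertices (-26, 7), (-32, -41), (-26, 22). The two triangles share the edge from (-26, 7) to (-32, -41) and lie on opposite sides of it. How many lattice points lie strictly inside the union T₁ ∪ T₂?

The union is the simple quadrilateral with vertices (-26, 7), (51, 11), (-32, -41), (-26, 22) in order.
Using the shoelace formula, 2A = |[(-26)·11 − 51·7] + [51·(-41) − (-32)·11] + [(-32)·22 − (-26)·(-41)] + [(-26)·7 − (-26)·22]| = 3762, so the area is 1881.
Summing gcd(|Δx|,|Δy|) over the edges gives the boundary count: gcd(77,4) + gcd(83,52) + gcd(6,63) + gcd(0,15) = 1+1+3+15 = 20.
By Pick's theorem I = A − B/2 + 1 = 1881 − 20/2 + 1 = 1872.

1872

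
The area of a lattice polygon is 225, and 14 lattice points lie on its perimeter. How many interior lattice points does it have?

Pick's theorem A = I + B/2 − 1 rearranges to I = A − B/2 + 1 = 225 − 14/2 + 1 = 219.

219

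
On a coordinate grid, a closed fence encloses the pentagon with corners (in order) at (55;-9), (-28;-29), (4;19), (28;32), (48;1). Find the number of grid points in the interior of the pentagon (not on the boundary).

2322

The shoelace formula gives twice the area as |[55·(-29) − (-28)·(-9)] + [(-28)·19 − 4·(-29)] + [4·32 − 28·19] + [28·1 − 48·32] + [48·(-9) − 55·1]| = 4662, so the area is 2331.
The number of boundary lattice points is Σ gcd(|Δx|,|Δy|) = gcd(83,20) + gcd(32,48) + gcd(24,13) + gcd(20,31) + gcd(7,10) = 1+16+1+1+1 = 20.
Pick's theorem gives I = A − B/2 + 1 = 2331 − 20/2 + 1 = 2322.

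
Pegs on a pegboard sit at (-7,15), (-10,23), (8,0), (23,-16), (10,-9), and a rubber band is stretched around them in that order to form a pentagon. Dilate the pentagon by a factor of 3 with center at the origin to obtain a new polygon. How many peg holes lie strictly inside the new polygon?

1267

By the shoelace formula, twice the signed area is |[(-7)·23 − (-10)·15] + [(-10)·0 − 8·23] + [8·(-16) − 23·0] + [23·(-9) − 10·(-16)] + [10·15 − (-7)·(-9)]| = 283, so the area is 141.5.
Along each edge there are gcd(|Δx|,|Δy|)+1 lattice points, so counting each shared vertex once the boundary has gcd(3,8) + gcd(18,23) + gcd(15,16) + gcd(13,7) + gcd(17,24) = 1+1+1+1+1 = 5.
Scaling by 3 multiplies the area by 3² = 9 (so the new area is 1273.5) and multiplies the boundary lattice-point count by 3, giving 15.
By Pick's theorem, the interior count of the dilated polygon is 1273.5 − 15/2 + 1 = 1267.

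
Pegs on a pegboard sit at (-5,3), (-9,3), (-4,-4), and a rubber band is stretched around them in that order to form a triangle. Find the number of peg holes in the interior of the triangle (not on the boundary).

12

The shoelace formula gives twice the area as |[(-5)·3 − (-9)·3] + [(-9)·(-4) − (-4)·3] + [(-4)·3 − (-5)·(-4)]| = 28, so the area is 14.
Along each edge there are gcd(|Δx|,|Δy|)+1 lattice points, so counting each shared vertex once the boundary has gcd(4,0) + gcd(5,7) + gcd(1,7) = 4+1+1 = 6.
By Pick's theorem A = I + B/2 − 1, so I = 14 − 6/2 + 1 = 12.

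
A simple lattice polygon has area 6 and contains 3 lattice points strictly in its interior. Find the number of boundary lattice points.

Pick's theorem gives A = I + B/2 − 1, so B = 2(A − I + 1) = 2(6 − 3 + 1) = 8.

8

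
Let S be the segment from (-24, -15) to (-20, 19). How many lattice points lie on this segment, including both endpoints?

The number of lattice points on a segment between lattice points is gcd(|Δx|,|Δy|) + 1 = gcd(4,34) + 1 = 2 + 1 = 3.

3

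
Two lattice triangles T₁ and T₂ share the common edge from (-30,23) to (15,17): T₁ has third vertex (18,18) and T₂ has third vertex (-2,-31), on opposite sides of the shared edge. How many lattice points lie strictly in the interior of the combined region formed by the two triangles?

1161

The union is the simple quadrilateral with vertices (-30,23), (18,18), (15,17), (-2,-31) in order.
By the shoelace formula, twice the signed area is |((-30)·18 − 18·23) + (18·17 − 15·18) + (15·(-31) − (-2)·17) + ((-2)·23 − (-30)·(-31))| = 2325, so the area is 2325/2.
Along each edge there are gcd(|Δx|,|Δy|)+1 lattice points, so counting each shared vertex once the boundary has gcd(48,5) + gcd(3,1) + gcd(17,48) + gcd(28,54) = 1+1+1+2 = 5.
By Pick's theorem I = A − B/2 + 1 = 2325/2 − 5/2 + 1 = 1161.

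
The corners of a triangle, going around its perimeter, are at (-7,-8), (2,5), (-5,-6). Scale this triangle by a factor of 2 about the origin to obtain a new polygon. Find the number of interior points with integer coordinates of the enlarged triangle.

The shoelace formula gives twice the area as |[(-7)·5 − 2·(-8)] + [2·(-6) − (-5)·5] + [(-5)·(-8) − (-7)·(-6)]| = 8, so the area is 4.
Summing gcd(|Δx|,|Δy|) over the edges gives the boundary count: gcd(9,13) + gcd(7,11) + gcd(2,2) = 1+1+2 = 4.
Scaling by 2 multiplies the area by 2² = 4 (so the new area is 16) and multiplies the boundary lattice-point count by 2, giving 8.
By Pick's theorem, the interior count of the dilated polygon is 16 − 8/2 + 1 = 13.

13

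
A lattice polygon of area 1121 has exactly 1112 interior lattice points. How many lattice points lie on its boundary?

Pick's theorem gives A = I + B/2 − 1, so B = 2(A − I + 1) = 2(1121 − 1112 + 1) = 20.

20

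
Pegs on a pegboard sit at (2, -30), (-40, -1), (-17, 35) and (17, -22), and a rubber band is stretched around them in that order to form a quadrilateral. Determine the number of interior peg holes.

By the shoelace formula, twice the signed area is |[2·(-1) − (-40)·(-30)] + [(-40)·35 − (-17)·(-1)] + [(-17)·(-22) − 17·35] + [17·(-30) − 2·(-22)]| = 3306, so the area is 1653.
Summing gcd(|Δx|,|Δy|) over the edges gives the boundary count: gcd(42,29) + gcd(23,36) + gcd(34,57) + gcd(15,8) = 1+1+1+1 = 4.
Pick's theorem gives I = A − B/2 + 1 = 1653 − 4/2 + 1 = 1652.

1652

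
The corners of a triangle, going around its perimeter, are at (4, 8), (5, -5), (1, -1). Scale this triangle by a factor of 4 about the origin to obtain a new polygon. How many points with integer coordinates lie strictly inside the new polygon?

Using the shoelace formula, 2A = |[4·(-5) − 5·8] + [5·(-1) − 1·(-5)] + [1·8 − 4·(-1)]| = 48, so the area is 24.
Summing gcd(|Δx|,|Δy|) over the edges gives the boundary count: gcd(1,13) + gcd(4,4) + gcd(3,9) = 1+4+3 = 8.
Scaling by 4 multiplies the area by 4² = 16 (so the new area is 384) and multiplies the boundary lattice-point count by 4, giving 32.
By Pick's theorem, the interior count of the dilated polygon is 384 − 32/2 + 1 = 369.

369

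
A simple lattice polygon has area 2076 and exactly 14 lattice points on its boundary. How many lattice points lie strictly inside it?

2070

From Pick's theorem, I = A − B/2 + 1 = 2076 − 14/2 + 1 = 2070.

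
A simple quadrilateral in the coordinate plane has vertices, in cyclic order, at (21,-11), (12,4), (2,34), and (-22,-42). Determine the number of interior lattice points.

The shoelace formula gives twice the area as |[21·4 − 12·(-11)] + [12·34 − 2·4] + [2·(-42) − (-22)·34] + [(-22)·(-11) − 21·(-42)]| = 2404, so the area is 1202.
The number of boundary lattice points is Σ gcd(|Δx|,|Δy|) = gcd(9,15) + gcd(10,30) + gcd(24,76) + gcd(43,31) = 3+10+4+1 = 18.
By Pick's theorem A = I + B/2 − 1, so I = 1202 − 18/2 + 1 = 1194.

1194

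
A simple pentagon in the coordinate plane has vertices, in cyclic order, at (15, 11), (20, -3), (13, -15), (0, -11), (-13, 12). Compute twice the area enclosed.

1135

The shoelace formula gives twice the area as |[15·(-3) − 20·11] + [20·(-15) − 13·(-3)] + [13·(-11) − 0·(-15)] + [0·12 − (-13)·(-11)] + [(-13)·11 − 15·12]| = 1135, so the area is 1135/2.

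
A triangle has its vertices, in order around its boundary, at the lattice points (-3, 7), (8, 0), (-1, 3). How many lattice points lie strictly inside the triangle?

The shoelace formula gives twice the area as |[(-3)·0 − 8·7] + [8·3 − (-1)·0] + [(-1)·7 − (-3)·3]| = 30, so the area is 15.
Along each edge there are gcd(|Δx|,|Δy|)+1 lattice points, so counting each shared vertex once the boundary has gcd(11,7) + gcd(9,3) + gcd(2,4) = 1+3+2 = 6.
By Pick's theorem A = I + B/2 − 1, so I = 15 − 6/2 + 1 = 13.

13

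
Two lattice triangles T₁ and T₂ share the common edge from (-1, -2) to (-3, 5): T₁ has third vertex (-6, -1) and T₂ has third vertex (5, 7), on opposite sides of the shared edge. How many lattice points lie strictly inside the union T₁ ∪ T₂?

The union is the simple quadrilateral with vertices (-1, -2), (-6, -1), (-3, 5), (5, 7) in order.
Using the shoelace formula, 2A = |[(-1)·(-1) − (-6)·(-2)] + [(-6)·5 − (-3)·(-1)] + [(-3)·7 − 5·5] + [5·(-2) − (-1)·7]| = 93, so the area is 93/2.
Summing gcd(|Δx|,|Δy|) over the edges gives the boundary count: gcd(5,1) + gcd(3,6) + gcd(8,2) + gcd(6,9) = 1+3+2+3 = 9.
By Pick's theorem I = A − B/2 + 1 = 93/2 − 9/2 + 1 = 43.

43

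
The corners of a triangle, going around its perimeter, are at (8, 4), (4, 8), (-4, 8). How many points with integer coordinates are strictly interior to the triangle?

9

Using the shoelace formula, 2A = |(8·8 − 4·4) + (4·8 − (-4)·8) + ((-4)·4 − 8·8)| = 32, so the area is 16.
The number of boundary lattice points is Σ gcd(|Δx|,|Δy|) = gcd(4,4) + gcd(8,0) + gcd(12,4) = 4+8+4 = 16.
By Pick's theorem A = I + B/2 − 1, so I = 16 − 16/2 + 1 = 9.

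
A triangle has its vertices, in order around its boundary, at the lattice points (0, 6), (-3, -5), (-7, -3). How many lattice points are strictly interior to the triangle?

24

By the shoelace formula, twice the signed area is |[0·(-5) − (-3)·6] + [(-3)·(-3) − (-7)·(-5)] + [(-7)·6 − 0·(-3)]| = 50, so the area is 25.
Along each edge there are gcd(|Δx|,|Δy|)+1 lattice points, so counting each shared vertex once the boundary has gcd(3,11) + gcd(4,2) + gcd(7,9) = 1+2+1 = 4.
By Pick's theorem A = I + B/2 − 1, so I = 25 − 4/2 + 1 = 24.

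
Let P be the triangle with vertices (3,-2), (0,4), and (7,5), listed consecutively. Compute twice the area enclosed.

The shoelace formula gives twice the area as |(3·4 − 0·(-2)) + (0·5 − 7·4) + (7·(-2) − 3·5)| = 45, so the area is 22.5.

45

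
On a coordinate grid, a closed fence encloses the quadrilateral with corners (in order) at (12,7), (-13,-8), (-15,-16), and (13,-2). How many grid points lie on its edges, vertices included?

22

Summing gcd(|Δx|,|Δy|) over the edges gives the boundary count: gcd(25,15) + gcd(2,8) + gcd(28,14) + gcd(1,9) = 5+2+14+1 = 22.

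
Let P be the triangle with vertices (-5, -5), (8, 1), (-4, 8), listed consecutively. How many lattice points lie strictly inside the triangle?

81

By the shoelace formula, twice the signed area is |[(-5)·1 − 8·(-5)] + [8·8 − (-4)·1] + [(-4)·(-5) − (-5)·8]| = 163, so the area is 163/2.
Summing gcd(|Δx|,|Δy|) over the edges gives the boundary count: gcd(13,6) + gcd(12,7) + gcd(1,13) = 1+1+1 = 3.
By Pick's theorem A = I + B/2 − 1, so I = 163/2 − 3/2 + 1 = 81.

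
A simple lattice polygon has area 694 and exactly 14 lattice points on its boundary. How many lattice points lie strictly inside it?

688

Pick's theorem A = I + B/2 − 1 rearranges to I = A − B/2 + 1 = 694 − 14/2 + 1 = 688.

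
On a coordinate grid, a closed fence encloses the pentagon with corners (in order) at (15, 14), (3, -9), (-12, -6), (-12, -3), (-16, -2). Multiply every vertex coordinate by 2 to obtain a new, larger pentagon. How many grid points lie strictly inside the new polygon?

The shoelace formula gives twice the area as |(15·(-9) − 3·14) + (3·(-6) − (-12)·(-9)) + ((-12)·(-3) − (-12)·(-6)) + ((-12)·(-2) − (-16)·(-3)) + ((-16)·14 − 15·(-2))| = 557, so the area is 278.5.
The number of boundary lattice points is Σ gcd(|Δx|,|Δy|) = gcd(12,23) + gcd(15,3) + gcd(0,3) + gcd(4,1) + gcd(31,16) = 1+3+3+1+1 = 9.
Scaling by 2 multiplies the area by 2² = 4 (so the new area is 1114) and multiplies the boundary lattice-point count by 2, giving 18.
By Pick's theorem, the interior count of the dilated polygon is 1114 − 18/2 + 1 = 1106.

1106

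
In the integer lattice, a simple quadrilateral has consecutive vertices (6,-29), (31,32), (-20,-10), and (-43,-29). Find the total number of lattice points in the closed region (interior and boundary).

By the shoelace formula, twice the signed area is |[6·32 − 31·(-29)] + [31·(-10) − (-20)·32] + [(-20)·(-29) − (-43)·(-10)] + [(-43)·(-29) − 6·(-29)]| = 2992, so the area is 1496.
Summing gcd(|Δx|,|Δy|) over the edges gives the boundary count: gcd(25,61) + gcd(51,42) + gcd(23,19) + gcd(49,0) = 1+3+1+49 = 54.
Pick's theorem gives I = A − B/2 + 1 = 1496 − 54/2 + 1 = 1470, so the closed region contains I + B = 1470 + 54 = 1524 lattice points.

1524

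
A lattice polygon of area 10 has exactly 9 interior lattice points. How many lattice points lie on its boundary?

Pick's theorem gives A = I + B/2 − 1, so B = 2(A − I + 1) = 2(10 − 9 + 1) = 4.

4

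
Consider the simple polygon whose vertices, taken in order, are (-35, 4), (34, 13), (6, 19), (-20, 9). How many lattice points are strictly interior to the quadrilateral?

The shoelace formula gives twice the area as |[(-35)·13 − 34·4] + [34·19 − 6·13] + [6·9 − (-20)·19] + [(-20)·4 − (-35)·9]| = 646, so the area is 323.
Summing gcd(|Δx|,|Δy|) over the edges gives the boundary count: gcd(69,9) + gcd(28,6) + gcd(26,10) + gcd(15,5) = 3+2+2+5 = 12.
By Pick's theorem A = I + B/2 − 1, so I = 323 − 12/2 + 1 = 318.

318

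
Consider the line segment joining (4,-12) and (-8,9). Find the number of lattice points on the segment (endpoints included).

The number of lattice points on a segment between lattice points is gcd(|Δx|,|Δy|) + 1 = gcd(12,21) + 1 = 3 + 1 = 4.

4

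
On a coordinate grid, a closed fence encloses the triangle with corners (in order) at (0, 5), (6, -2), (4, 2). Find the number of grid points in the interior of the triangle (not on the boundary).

Using the shoelace formula, 2A = |(0·(-2) − 6·5) + (6·2 − 4·(-2)) + (4·5 − 0·2)| = 10, so the area is 5.
The number of boundary lattice points is Σ gcd(|Δx|,|Δy|) = gcd(6,7) + gcd(2,4) + gcd(4,3) = 1+2+1 = 4.
By Pick's theorem A = I + B/2 − 1, so I = 5 − 4/2 + 1 = 4.

4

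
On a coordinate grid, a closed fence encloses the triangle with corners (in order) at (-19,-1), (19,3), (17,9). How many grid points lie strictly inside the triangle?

The shoelace formula gives twice the area as |[(-19)·3 − 19·(-1)] + [19·9 − 17·3] + [17·(-1) − (-19)·9]| = 236, so the area is 118.
Along each edge there are gcd(|Δx|,|Δy|)+1 lattice points, so counting each shared vertex once the boundary has gcd(38,4) + gcd(2,6) + gcd(36,10) = 2+2+2 = 6.
Pick's theorem gives I = A − B/2 + 1 = 118 − 6/2 + 1 = 116.

116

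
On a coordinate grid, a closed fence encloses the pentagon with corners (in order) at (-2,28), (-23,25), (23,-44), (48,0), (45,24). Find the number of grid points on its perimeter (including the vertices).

Summing gcd(|Δx|,|Δy|) over the edges gives the boundary count: gcd(21,3) + gcd(46,69) + gcd(25,44) + gcd(3,24) + gcd(47,4) = 3+23+1+3+1 = 31.

31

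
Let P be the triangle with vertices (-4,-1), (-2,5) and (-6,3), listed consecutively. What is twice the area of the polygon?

20

By the shoelace formula, twice the signed area is |[(-4)·5 − (-2)·(-1)] + [(-2)·3 − (-6)·5] + [(-6)·(-1) − (-4)·3]| = 20, so the area is 10.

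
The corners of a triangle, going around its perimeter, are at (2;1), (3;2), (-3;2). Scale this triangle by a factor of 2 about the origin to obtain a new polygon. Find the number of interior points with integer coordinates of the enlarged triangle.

5

Using the shoelace formula, 2A = |(2·2 − 3·1) + (3·2 − (-3)·2) + ((-3)·1 − 2·2)| = 6, so the area is 3.
The number of boundary lattice points is Σ gcd(|Δx|,|Δy|) = gcd(1,1) + gcd(6,0) + gcd(5,1) = 1+6+1 = 8.
Scaling by 2 multiplies the area by 2² = 4 (so the new area is 12) and multiplies the boundary lattice-point count by 2, giving 16.
By Pick's theorem, the interior count of the dilated polygon is 12 − 16/2 + 1 = 5.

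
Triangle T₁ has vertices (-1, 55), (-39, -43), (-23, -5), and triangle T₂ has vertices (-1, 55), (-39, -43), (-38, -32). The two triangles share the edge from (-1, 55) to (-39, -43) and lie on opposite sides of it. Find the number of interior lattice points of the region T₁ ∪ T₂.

220

The union is the simple quadrilateral with vertices (-1, 55), (-23, -5), (-39, -43), (-38, -32) in order.
By the shoelace formula, twice the signed area is |[(-1)·(-5) − (-23)·55] + [(-23)·(-43) − (-39)·(-5)] + [(-39)·(-32) − (-38)·(-43)] + [(-38)·55 − (-1)·(-32)]| = 444, so the area is 222.
Along each edge there are gcd(|Δx|,|Δy|)+1 lattice points, so counting each shared vertex once the boundary has gcd(22,60) + gcd(16,38) + gcd(1,11) + gcd(37,87) = 2+2+1+1 = 6.
By Pick's theorem I = A − B/2 + 1 = 222 − 6/2 + 1 = 220.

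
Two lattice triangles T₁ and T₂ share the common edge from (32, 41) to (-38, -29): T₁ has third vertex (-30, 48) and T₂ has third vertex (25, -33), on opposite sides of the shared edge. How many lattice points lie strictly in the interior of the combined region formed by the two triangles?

4759

The union is the simple quadrilateral with vertices (32, 41), (-30, 48), (-38, -29), (25, -33) in order.
Using the shoelace formula, 2A = |(32·48 − (-30)·41) + ((-30)·(-29) − (-38)·48) + ((-38)·(-33) − 25·(-29)) + (25·41 − 32·(-33))| = 9520, so the area is 4760.
Along each edge there are gcd(|Δx|,|Δy|)+1 lattice points, so counting each shared vertex once the boundary has gcd(62,7) + gcd(8,77) + gcd(63,4) + gcd(7,74) = 1+1+1+1 = 4.
By Pick's theorem I = A − B/2 + 1 = 4760 − 4/2 + 1 = 4759.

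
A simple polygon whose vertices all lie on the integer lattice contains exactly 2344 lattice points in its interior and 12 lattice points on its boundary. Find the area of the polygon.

Pick's theorem states A = I + B/2 − 1, so A = 2344 + 12/2 − 1 = 2349.

2349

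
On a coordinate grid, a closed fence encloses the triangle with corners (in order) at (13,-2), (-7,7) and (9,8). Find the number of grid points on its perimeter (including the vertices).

The number of boundary lattice points is Σ gcd(|Δx|,|Δy|) = gcd(20,9) + gcd(16,1) + gcd(4,10) = 1+1+2 = 4.

4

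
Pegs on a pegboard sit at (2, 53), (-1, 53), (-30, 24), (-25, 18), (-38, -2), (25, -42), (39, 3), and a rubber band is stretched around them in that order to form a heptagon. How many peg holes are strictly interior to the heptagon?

3952

The shoelace formula gives twice the area as |[2·53 − (-1)·53] + [(-1)·24 − (-30)·53] + [(-30)·18 − (-25)·24] + [(-25)·(-2) − (-38)·18] + [(-38)·(-42) − 25·(-2)] + [25·3 − 39·(-42)] + [39·53 − 2·3]| = 7939, so the area is 7939/2.
Along each edge there are gcd(|Δx|,|Δy|)+1 lattice points, so counting each shared vertex once the boundary has gcd(3,0) + gcd(29,29) + gcd(5,6) + gcd(13,20) + gcd(63,40) + gcd(14,45) + gcd(37,50) = 3+29+1+1+1+1+1 = 37.
Pick's theorem gives I = A − B/2 + 1 = 7939/2 − 37/2 + 1 = 3952.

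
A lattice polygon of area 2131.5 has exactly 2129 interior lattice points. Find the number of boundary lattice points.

7

Pick's theorem gives A = I + B/2 − 1, so B = 2(A − I + 1) = 2(2131.5 − 2129 + 1) = 7.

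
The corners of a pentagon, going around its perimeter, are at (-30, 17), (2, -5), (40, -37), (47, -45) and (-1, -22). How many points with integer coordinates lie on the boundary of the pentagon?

The number of boundary lattice points is Σ gcd(|Δx|,|Δy|) = gcd(32,22) + gcd(38,32) + gcd(7,8) + gcd(48,23) + gcd(29,39) = 2+2+1+1+1 = 7.

7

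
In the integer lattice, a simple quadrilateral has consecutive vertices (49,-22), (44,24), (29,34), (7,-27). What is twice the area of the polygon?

3092

Using the shoelace formula, 2A = |[49·24 − 44·(-22)] + [44·34 − 29·24] + [29·(-27) − 7·34] + [7·(-22) − 49·(-27)]| = 3092, so the area is 1546.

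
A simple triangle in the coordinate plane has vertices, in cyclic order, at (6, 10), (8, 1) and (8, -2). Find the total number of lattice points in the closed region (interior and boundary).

By the shoelace formula, twice the signed area is |(6·1 − 8·10) + (8·(-2) − 8·1) + (8·10 − 6·(-2))| = 6, so the area is 3.
Summing gcd(|Δx|,|Δy|) over the edges gives the boundary count: gcd(2,9) + gcd(0,3) + gcd(2,12) = 1+3+2 = 6.
Pick's theorem gives I = A − B/2 + 1 = 3 − 6/2 + 1 = 1, so the closed region contains I + B = 1 + 6 = 7 lattice points.

7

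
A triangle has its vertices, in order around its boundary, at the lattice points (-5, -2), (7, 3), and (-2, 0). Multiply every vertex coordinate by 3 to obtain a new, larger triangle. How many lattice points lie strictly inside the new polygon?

The shoelace formula gives twice the area as |[(-5)·3 − 7·(-2)] + [7·0 − (-2)·3] + [(-2)·(-2) − (-5)·0]| = 9, so the area is 9/2.
Along each edge there are gcd(|Δx|,|Δy|)+1 lattice points, so counting each shared vertex once the boundary has gcd(12,5) + gcd(9,3) + gcd(3,2) = 1+3+1 = 5.
Scaling by 3 multiplies the area by 3² = 9 (so the new area is 40.5) and multiplies the boundary lattice-point count by 3, giving 15.
By Pick's theorem, the interior count of the dilated polygon is 40.5 − 15/2 + 1 = 34.

34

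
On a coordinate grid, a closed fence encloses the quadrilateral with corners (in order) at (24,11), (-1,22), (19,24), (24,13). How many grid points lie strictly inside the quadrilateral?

Using the shoelace formula, 2A = |[24·22 − (-1)·11] + [(-1)·24 − 19·22] + [19·13 − 24·24] + [24·11 − 24·13]| = 280, so the area is 140.
The number of boundary lattice points is Σ gcd(|Δx|,|Δy|) = gcd(25,11) + gcd(20,2) + gcd(5,11) + gcd(0,2) = 1+2+1+2 = 6.
Pick's theorem gives I = A − B/2 + 1 = 140 − 6/2 + 1 = 138.

138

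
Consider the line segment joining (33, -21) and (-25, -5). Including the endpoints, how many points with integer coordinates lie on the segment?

3

The number of lattice points on a segment between lattice points is gcd(|Δx|,|Δy|) + 1 = gcd(58,16) + 1 = 2 + 1 = 3.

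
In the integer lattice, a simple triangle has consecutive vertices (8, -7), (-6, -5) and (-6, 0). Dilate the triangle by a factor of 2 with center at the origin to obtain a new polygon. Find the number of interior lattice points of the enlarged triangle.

127

The shoelace formula gives twice the area as |[8·(-5) − (-6)·(-7)] + [(-6)·0 − (-6)·(-5)] + [(-6)·(-7) − 8·0]| = 70, so the area is 35.
Along each edge there are gcd(|Δx|,|Δy|)+1 lattice points, so counting each shared vertex once the boundary has gcd(14,2) + gcd(0,5) + gcd(14,7) = 2+5+7 = 14.
Scaling by 2 multiplies the area by 2² = 4 (so the new area is 140) and multiplies the boundary lattice-point count by 2, giving 28.
By Pick's theorem, the interior count of the dilated polygon is 140 − 28/2 + 1 = 127.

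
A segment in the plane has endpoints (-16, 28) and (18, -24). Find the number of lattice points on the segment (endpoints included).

3

The number of lattice points on a segment between lattice points is gcd(|Δx|,|Δy|) + 1 = gcd(34,52) + 1 = 2 + 1 = 3.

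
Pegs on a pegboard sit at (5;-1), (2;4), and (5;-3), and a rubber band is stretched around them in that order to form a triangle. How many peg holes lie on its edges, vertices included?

Summing gcd(|Δx|,|Δy|) over the edges gives the boundary count: gcd(3,5) + gcd(3,7) + gcd(0,2) = 1+1+2 = 4.

4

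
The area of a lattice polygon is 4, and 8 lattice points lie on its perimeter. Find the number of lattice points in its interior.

1

From Pick's theorem, I = A − B/2 + 1 = 4 − 8/2 + 1 = 1.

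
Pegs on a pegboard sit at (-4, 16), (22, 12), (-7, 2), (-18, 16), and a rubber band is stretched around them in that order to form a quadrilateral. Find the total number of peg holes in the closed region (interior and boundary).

Using the shoelace formula, 2A = |((-4)·12 − 22·16) + (22·2 − (-7)·12) + ((-7)·16 − (-18)·2) + ((-18)·16 − (-4)·16)| = 572, so the area is 286.
Summing gcd(|Δx|,|Δy|) over the edges gives the boundary count: gcd(26,4) + gcd(29,10) + gcd(11,14) + gcd(14,0) = 2+1+1+14 = 18.
Pick's theorem gives I = A − B/2 + 1 = 286 − 18/2 + 1 = 278, so the closed region contains I + B = 278 + 18 = 296 lattice points.

296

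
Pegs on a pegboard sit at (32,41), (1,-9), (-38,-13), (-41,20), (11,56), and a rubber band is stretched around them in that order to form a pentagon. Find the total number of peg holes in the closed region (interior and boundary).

2924

By the shoelace formula, twice the signed area is |[32·(-9) − 1·41] + [1·(-13) − (-38)·(-9)] + [(-38)·20 − (-41)·(-13)] + [(-41)·56 − 11·20] + [11·41 − 32·56]| = 5834, so the area is 2917.
Summing gcd(|Δx|,|Δy|) over the edges gives the boundary count: gcd(31,50) + gcd(39,4) + gcd(3,33) + gcd(52,36) + gcd(21,15) = 1+1+3+4+3 = 12.
Pick's theorem gives I = A − B/2 + 1 = 2917 − 12/2 + 1 = 2912, so the closed region contains I + B = 2912 + 12 = 2924 lattice points.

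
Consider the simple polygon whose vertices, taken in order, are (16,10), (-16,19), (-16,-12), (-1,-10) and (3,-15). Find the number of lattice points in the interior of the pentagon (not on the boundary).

695

By the shoelace formula, twice the signed area is |(16·19 − (-16)·10) + ((-16)·(-12) − (-16)·19) + ((-16)·(-10) − (-1)·(-12)) + ((-1)·(-15) − 3·(-10)) + (3·10 − 16·(-15))| = 1423, so the area is 711.5.
Summing gcd(|Δx|,|Δy|) over the edges gives the boundary count: gcd(32,9) + gcd(0,31) + gcd(15,2) + gcd(4,5) + gcd(13,25) = 1+31+1+1+1 = 35.
Pick's theorem gives I = A − B/2 + 1 = 711.5 − 35/2 + 1 = 695.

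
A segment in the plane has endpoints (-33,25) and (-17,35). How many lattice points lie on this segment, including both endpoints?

3

The number of lattice points on a segment between lattice points is gcd(|Δx|,|Δy|) + 1 = gcd(16,10) + 1 = 2 + 1 = 3.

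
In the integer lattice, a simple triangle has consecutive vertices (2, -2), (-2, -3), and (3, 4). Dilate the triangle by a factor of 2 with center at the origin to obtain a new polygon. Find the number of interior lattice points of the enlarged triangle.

44

By the shoelace formula, twice the signed area is |[2·(-3) − (-2)·(-2)] + [(-2)·4 − 3·(-3)] + [3·(-2) − 2·4]| = 23, so the area is 23/2.
The number of boundary lattice points is Σ gcd(|Δx|,|Δy|) = gcd(4,1) + gcd(5,7) + gcd(1,6) = 1+1+1 = 3.
Scaling by 2 multiplies the area by 2² = 4 (so the new area is 46) and multiplies the boundary lattice-point count by 2, giving 6.
By Pick's theorem, the interior count of the dilated polygon is 46 − 6/2 + 1 = 44.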